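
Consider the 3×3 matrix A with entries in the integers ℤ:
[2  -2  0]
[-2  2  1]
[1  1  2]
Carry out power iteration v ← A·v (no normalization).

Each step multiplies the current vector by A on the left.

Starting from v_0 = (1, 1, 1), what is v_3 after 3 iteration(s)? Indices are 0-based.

v_0 = (1, 1, 1).
v_1 = A·v_0 = (0, 1, 4).
v_2 = A·v_1 = (-2, 6, 9).
v_3 = A·v_2 = (-16, 25, 22).

v_3 = (-16, 25, 22)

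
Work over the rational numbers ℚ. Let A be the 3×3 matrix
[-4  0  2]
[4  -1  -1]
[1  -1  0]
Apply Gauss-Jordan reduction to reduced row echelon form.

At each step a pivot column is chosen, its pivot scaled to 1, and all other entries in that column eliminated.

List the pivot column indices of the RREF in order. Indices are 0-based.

pivot columns: 0, 1, 2

[1] R0 /= -4  ⇒  (1, 0, -1/2)
     R1 -= 4·R0  ⇒  (0, -1, 1)
     R2 -= 1·R0  ⇒  (0, -1, 1/2)
[2] R1 /= -1  ⇒  (0, 1, -1)
     R2 -= -1·R1  ⇒  (0, 0, -1/2)
[3] R2 /= -1/2  ⇒  (0, 0, 1)
     R0 -= -1/2·R2  ⇒  (1, 0, 0)
     R1 -= -1·R2  ⇒  (0, 1, 0)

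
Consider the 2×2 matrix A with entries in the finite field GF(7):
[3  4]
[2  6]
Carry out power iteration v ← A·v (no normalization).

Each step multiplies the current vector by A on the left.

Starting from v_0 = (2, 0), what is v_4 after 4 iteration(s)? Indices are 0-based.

v_0 = (2, 0).
v_1 = A·v_0 = (6, 4).
v_2 = A·v_1 = (6, 1).
v_3 = A·v_2 = (1, 4).
v_4 = A·v_3 = (5, 5).

v_4 = (5, 5)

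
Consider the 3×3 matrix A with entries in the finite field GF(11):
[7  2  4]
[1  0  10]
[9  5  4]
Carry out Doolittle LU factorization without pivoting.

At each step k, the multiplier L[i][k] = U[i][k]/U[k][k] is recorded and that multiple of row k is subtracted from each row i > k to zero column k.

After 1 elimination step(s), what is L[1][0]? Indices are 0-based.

L[1][0] = 8

Step 1: pivot at (0,0) is 7.
  row1 ← row1 − (8)·row0  ⇒  L[1][0]=8, U row1=(0, 6, 0)
  row2 ← row2 − (6)·row0  ⇒  L[2][0]=6, U row2=(0, 4, 2)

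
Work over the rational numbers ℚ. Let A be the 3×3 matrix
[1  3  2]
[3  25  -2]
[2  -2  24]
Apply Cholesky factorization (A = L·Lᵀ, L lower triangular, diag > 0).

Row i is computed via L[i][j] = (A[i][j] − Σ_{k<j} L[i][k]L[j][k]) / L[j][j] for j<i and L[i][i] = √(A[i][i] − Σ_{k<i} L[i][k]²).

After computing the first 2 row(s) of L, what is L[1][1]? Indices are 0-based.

Step 1: L[0][0] = √(1) = 1.
  L[1][0] = (3) / L[0][0] = 3.
Step 2: L[1][1] = √(16) = 4.

L[1][1] = 4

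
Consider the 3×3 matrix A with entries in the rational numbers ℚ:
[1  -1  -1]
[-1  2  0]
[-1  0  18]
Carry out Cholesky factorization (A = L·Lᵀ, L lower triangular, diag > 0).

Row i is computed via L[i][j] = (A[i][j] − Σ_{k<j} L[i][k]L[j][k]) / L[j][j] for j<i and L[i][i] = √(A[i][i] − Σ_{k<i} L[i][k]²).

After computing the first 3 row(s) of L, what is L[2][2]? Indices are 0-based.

Step 1: L[0][0] = √(1) = 1.
  L[1][0] = (-1) / L[0][0] = -1.
Step 2: L[1][1] = √(1) = 1.
  L[2][0] = (-1) / L[0][0] = -1.
  L[2][1] = (-1) / L[1][1] = -1.
Step 3: L[2][2] = √(16) = 4.

L[2][2] = 4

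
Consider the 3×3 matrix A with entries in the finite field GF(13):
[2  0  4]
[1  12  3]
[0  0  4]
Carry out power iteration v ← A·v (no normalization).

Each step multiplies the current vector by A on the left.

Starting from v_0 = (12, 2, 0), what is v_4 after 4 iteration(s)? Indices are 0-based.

v_0 = (12, 2, 0).
v_1 = A·v_0 = (11, 10, 0).
v_2 = A·v_1 = (9, 1, 0).
v_3 = A·v_2 = (5, 8, 0).
v_4 = A·v_3 = (10, 10, 0).

v_4 = (10, 10, 0)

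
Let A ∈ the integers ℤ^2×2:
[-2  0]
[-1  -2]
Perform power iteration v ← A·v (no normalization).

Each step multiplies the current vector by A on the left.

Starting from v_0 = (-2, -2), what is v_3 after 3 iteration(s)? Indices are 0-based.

v_0 = (-2, -2).
v_1 = A·v_0 = (4, 6).
v_2 = A·v_1 = (-8, -16).
v_3 = A·v_2 = (16, 40).

v_3 = (16, 40)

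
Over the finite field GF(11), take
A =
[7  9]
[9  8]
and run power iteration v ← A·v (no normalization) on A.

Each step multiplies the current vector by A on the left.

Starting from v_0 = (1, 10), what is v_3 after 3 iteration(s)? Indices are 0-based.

v_3 = (7, 7)

v_0 = (1, 10).
v_1 = A·v_0 = (9, 1).
v_2 = A·v_1 = (6, 1).
v_3 = A·v_2 = (7, 7).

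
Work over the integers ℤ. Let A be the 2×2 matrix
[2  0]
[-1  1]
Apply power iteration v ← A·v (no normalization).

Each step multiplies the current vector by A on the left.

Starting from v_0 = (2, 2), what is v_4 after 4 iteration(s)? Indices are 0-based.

v_0 = (2, 2).
v_1 = A·v_0 = (4, 0).
v_2 = A·v_1 = (8, -4).
v_3 = A·v_2 = (16, -12).
v_4 = A·v_3 = (32, -28).

v_4 = (32, -28)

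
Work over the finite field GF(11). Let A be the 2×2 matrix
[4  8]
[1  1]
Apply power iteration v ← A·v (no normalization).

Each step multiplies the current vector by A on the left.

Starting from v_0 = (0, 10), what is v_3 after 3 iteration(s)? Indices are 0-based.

v_3 = (10, 6)

v_0 = (0, 10).
v_1 = A·v_0 = (3, 10).
v_2 = A·v_1 = (4, 2).
v_3 = A·v_2 = (10, 6).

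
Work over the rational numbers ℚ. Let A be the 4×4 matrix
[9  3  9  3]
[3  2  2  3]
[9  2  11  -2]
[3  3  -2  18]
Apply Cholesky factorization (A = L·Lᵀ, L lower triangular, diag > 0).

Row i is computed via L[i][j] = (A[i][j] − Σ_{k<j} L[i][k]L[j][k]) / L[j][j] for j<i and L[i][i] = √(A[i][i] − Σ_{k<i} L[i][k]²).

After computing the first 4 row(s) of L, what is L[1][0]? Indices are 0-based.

Step 1: L[0][0] = √(9) = 3.
  L[1][0] = (3) / L[0][0] = 1.
Step 2: L[1][1] = √(1) = 1.
  L[2][0] = (9) / L[0][0] = 3.
  L[2][1] = (-1) / L[1][1] = -1.
Step 3: L[2][2] = √(1) = 1.
  L[3][0] = (3) / L[0][0] = 1.
  L[3][1] = (2) / L[1][1] = 2.
  L[3][2] = (-3) / L[2][2] = -3.
Step 4: L[3][3] = √(4) = 2.

L[1][0] = 1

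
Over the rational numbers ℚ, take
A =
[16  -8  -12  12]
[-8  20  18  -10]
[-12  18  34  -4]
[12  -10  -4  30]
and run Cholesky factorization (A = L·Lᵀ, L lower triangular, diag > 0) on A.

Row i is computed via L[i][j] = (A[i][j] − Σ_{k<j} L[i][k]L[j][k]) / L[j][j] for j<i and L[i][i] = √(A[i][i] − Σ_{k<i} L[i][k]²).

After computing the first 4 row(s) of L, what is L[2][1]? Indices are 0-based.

Step 1: L[0][0] = √(16) = 4.
  L[1][0] = (-8) / L[0][0] = -2.
Step 2: L[1][1] = √(16) = 4.
  L[2][0] = (-12) / L[0][0] = -3.
  L[2][1] = (12) / L[1][1] = 3.
Step 3: L[2][2] = √(16) = 4.
  L[3][0] = (12) / L[0][0] = 3.
  L[3][1] = (-4) / L[1][1] = -1.
  L[3][2] = (8) / L[2][2] = 2.
Step 4: L[3][3] = √(16) = 4.

L[2][1] = 3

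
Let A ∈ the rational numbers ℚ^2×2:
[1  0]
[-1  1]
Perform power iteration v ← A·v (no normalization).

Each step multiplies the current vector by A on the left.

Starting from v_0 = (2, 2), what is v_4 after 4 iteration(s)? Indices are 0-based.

v_4 = (2, -6)

v_0 = (2, 2).
v_1 = A·v_0 = (2, 0).
v_2 = A·v_1 = (2, -2).
v_3 = A·v_2 = (2, -4).
v_4 = A·v_3 = (2, -6).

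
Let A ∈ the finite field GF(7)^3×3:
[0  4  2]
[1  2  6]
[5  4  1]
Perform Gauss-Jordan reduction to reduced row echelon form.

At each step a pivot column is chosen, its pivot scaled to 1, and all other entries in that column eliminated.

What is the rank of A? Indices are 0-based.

rank = 3

[1] R0 <-> R1
[1] R0 /= 1  ⇒  (1, 2, 6)
     R2 -= 5·R0  ⇒  (0, 1, 6)
[2] R1 /= 4  ⇒  (0, 1, 4)
     R0 -= 2·R1  ⇒  (1, 0, 5)
     R2 -= 1·R1  ⇒  (0, 0, 2)
[3] R2 /= 2  ⇒  (0, 0, 1)
     R0 -= 5·R2  ⇒  (1, 0, 0)
     R1 -= 4·R2  ⇒  (0, 1, 0)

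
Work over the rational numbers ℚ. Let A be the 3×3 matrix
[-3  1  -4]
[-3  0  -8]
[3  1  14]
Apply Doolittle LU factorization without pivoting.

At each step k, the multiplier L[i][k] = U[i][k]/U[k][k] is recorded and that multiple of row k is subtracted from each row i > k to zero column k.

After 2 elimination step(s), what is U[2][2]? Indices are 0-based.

Step 1: pivot at (0,0) is -3.
  row1 ← row1 − (1)·row0  ⇒  L[1][0]=1, U row1=(0, -1, -4)
  row2 ← row2 − (-1)·row0  ⇒  L[2][0]=-1, U row2=(0, 2, 10)
Step 2: pivot at (1,1) is -1.
  row2 ← row2 − (-2)·row1  ⇒  L[2][1]=-2, U row2=(0, 0, 2)

U[2][2] = 2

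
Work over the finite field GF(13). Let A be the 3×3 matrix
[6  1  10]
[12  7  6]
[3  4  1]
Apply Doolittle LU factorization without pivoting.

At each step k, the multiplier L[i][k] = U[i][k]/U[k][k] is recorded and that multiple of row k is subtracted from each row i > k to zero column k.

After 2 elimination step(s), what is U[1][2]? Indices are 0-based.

[col 0] pivot 6
  R1 -= 2*R0 → (0, 5, 12)  (L[1][0] := 2)
  R2 -= 7*R0 → (0, 10, 9)  (L[2][0] := 7)
[col 1] pivot 5
  R2 -= 2*R1 → (0, 0, 11)  (L[2][1] := 2)

U[1][2] = 12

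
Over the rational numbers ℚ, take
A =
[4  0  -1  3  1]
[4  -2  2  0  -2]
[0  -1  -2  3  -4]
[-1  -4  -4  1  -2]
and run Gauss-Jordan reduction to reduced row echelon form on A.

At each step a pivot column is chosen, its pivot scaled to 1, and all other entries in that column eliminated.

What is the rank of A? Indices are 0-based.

pivot(0,0)=4: scale R0 → (1, 0, -1/4, 3/4, 1/4)
  clear (1,0): R1 −= (4)R0 → (0, -2, 3, -3, -3)
  clear (3,0): R3 −= (-1)R0 → (0, -4, -17/4, 7/4, -7/4)
pivot(1,1)=-2: scale R1 → (0, 1, -3/2, 3/2, 3/2)
  clear (2,1): R2 −= (-1)R1 → (0, 0, -7/2, 9/2, -5/2)
  clear (3,1): R3 −= (-4)R1 → (0, 0, -41/4, 31/4, 17/4)
pivot(2,2)=-7/2: scale R2 → (0, 0, 1, -9/7, 5/7)
  clear (0,2): R0 −= (-1/4)R2 → (1, 0, 0, 3/7, 3/7)
  clear (1,2): R1 −= (-3/2)R2 → (0, 1, 0, -3/7, 18/7)
  clear (3,2): R3 −= (-41/4)R2 → (0, 0, 0, -38/7, 81/7)
pivot(3,3)=-38/7: scale R3 → (0, 0, 0, 1, -81/38)
  clear (0,3): R0 −= (3/7)R3 → (1, 0, 0, 0, 51/38)
  clear (1,3): R1 −= (-3/7)R3 → (0, 1, 0, 0, 63/38)
  clear (2,3): R2 −= (-9/7)R3 → (0, 0, 1, 0, -77/38)

rank = 4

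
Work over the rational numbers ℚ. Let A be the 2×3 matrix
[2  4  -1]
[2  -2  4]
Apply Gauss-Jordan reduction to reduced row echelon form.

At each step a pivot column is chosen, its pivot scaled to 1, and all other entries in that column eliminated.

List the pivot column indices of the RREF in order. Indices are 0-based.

pivot columns: 0, 1

pivot(0,0)=2: scale R0 → (1, 2, -1/2)
  clear (1,0): R1 −= (2)R0 → (0, -6, 5)
pivot(1,1)=-6: scale R1 → (0, 1, -5/6)
  clear (0,1): R0 −= (2)R1 → (1, 0, 7/6)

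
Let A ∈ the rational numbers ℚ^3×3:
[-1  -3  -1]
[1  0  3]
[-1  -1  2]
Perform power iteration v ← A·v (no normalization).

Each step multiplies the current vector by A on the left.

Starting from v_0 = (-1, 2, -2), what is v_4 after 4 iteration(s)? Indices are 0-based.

v_4 = (-101, -8, -76)

v_0 = (-1, 2, -2).
v_1 = A·v_0 = (-3, -7, -5).
v_2 = A·v_1 = (29, -18, 0).
v_3 = A·v_2 = (25, 29, -11).
v_4 = A·v_3 = (-101, -8, -76).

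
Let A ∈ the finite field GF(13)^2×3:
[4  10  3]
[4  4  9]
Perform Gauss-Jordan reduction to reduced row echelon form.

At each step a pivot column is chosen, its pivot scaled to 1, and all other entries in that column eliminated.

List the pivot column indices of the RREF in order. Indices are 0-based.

step 1: normalize row 0 (÷4) = (1, 9, 4)
  row 1: subtract 4×row0 = (0, 7, 6)
step 2: normalize row 1 (÷7) = (0, 1, 12)
  row 0: subtract 9×row1 = (1, 0, 0)

pivot columns: 0, 1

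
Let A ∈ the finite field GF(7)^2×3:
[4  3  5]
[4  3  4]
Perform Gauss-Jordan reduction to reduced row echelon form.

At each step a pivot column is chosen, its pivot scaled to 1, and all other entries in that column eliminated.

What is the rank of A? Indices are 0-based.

pivot(0,0)=4: scale R0 → (1, 6, 3)
  clear (1,0): R1 −= (4)R0 → (0, 0, 6)
col 1: no nonzero at/below row 1; advance.
pivot(1,2)=6: scale R1 → (0, 0, 1)
  clear (0,2): R0 −= (3)R1 → (1, 6, 0)

rank = 2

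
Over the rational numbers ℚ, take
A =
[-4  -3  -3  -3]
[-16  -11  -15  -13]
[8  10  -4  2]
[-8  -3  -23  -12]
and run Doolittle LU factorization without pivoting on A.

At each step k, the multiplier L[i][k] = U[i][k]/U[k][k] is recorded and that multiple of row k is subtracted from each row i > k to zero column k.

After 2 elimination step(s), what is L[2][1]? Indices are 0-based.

[col 0] pivot -4
  R1 -= 4*R0 → (0, 1, -3, -1)  (L[1][0] := 4)
  R2 -= -2*R0 → (0, 4, -10, -4)  (L[2][0] := -2)
  R3 -= 2*R0 → (0, 3, -17, -6)  (L[3][0] := 2)
[col 1] pivot 1
  R2 -= 4*R1 → (0, 0, 2, 0)  (L[2][1] := 4)
  R3 -= 3*R1 → (0, 0, -8, -3)  (L[3][1] := 3)

L[2][1] = 4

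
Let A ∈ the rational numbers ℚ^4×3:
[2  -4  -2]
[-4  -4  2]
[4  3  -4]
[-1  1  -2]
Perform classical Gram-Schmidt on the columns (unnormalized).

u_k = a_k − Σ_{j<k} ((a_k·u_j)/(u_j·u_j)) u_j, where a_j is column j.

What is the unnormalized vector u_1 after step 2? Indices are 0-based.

Step 1: u_0 = a_0 = (2, -4, 4, -1).
Step 2: u_1 = a_1 − (19/37)·u_0 = (-186/37, -72/37, 35/37, 56/37).

u_1 = (-186/37, -72/37, 35/37, 56/37)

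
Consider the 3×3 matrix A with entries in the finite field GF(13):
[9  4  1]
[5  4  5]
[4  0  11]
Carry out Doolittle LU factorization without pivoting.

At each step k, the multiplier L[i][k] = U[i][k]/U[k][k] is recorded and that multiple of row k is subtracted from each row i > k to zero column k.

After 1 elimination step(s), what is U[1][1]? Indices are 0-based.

k=0: U[0][0]=9
  eliminate (1,0): mult=2, new row 1: (0, 9, 3); set L[1][0]=2
  eliminate (2,0): mult=12, new row 2: (0, 4, 12); set L[2][0]=12

U[1][1] = 9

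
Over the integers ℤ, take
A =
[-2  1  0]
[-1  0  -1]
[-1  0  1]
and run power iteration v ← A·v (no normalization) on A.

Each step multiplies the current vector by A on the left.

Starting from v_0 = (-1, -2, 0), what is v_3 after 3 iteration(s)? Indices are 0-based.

v_0 = (-1, -2, 0).
v_1 = A·v_0 = (0, 1, 1).
v_2 = A·v_1 = (1, -1, 1).
v_3 = A·v_2 = (-3, -2, 0).

v_3 = (-3, -2, 0)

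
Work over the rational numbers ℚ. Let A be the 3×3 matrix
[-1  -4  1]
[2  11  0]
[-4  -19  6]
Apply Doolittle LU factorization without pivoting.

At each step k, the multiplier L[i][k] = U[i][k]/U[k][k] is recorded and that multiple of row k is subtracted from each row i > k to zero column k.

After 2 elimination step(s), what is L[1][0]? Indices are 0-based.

L[1][0] = -2

k=0: U[0][0]=-1
  eliminate (1,0): mult=-2, new row 1: (0, 3, 2); set L[1][0]=-2
  eliminate (2,0): mult=4, new row 2: (0, -3, 2); set L[2][0]=4
k=1: U[1][1]=3
  eliminate (2,1): mult=-1, new row 2: (0, 0, 4); set L[2][1]=-1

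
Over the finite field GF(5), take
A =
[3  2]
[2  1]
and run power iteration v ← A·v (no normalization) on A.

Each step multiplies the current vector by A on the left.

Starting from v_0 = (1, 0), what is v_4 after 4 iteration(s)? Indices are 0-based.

v_4 = (3, 4)

v_0 = (1, 0).
v_1 = A·v_0 = (3, 2).
v_2 = A·v_1 = (3, 3).
v_3 = A·v_2 = (0, 4).
v_4 = A·v_3 = (3, 4).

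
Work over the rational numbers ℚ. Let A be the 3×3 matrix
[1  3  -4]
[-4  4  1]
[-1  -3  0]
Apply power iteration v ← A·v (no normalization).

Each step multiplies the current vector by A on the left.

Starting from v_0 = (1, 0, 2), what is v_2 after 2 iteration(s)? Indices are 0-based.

v_2 = (-9, 19, 13)

v_0 = (1, 0, 2).
v_1 = A·v_0 = (-7, -2, -1).
v_2 = A·v_1 = (-9, 19, 13).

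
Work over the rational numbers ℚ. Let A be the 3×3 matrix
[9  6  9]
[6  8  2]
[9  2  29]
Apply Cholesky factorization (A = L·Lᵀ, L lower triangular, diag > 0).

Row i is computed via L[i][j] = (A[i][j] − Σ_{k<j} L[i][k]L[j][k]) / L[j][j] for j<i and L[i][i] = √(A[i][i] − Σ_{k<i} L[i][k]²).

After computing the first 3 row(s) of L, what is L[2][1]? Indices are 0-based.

Step 1: L[0][0] = √(9) = 3.
  L[1][0] = (6) / L[0][0] = 2.
Step 2: L[1][1] = √(4) = 2.
  L[2][0] = (9) / L[0][0] = 3.
  L[2][1] = (-4) / L[1][1] = -2.
Step 3: L[2][2] = √(16) = 4.

L[2][1] = -2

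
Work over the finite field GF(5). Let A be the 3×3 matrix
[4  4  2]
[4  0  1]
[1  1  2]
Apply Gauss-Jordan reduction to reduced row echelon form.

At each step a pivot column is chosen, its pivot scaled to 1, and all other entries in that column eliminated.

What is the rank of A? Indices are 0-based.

pivot(0,0)=4: scale R0 → (1, 1, 3)
  clear (1,0): R1 −= (4)R0 → (0, 1, 4)
  clear (2,0): R2 −= (1)R0 → (0, 0, 4)
pivot(1,1)=1: scale R1 → (0, 1, 4)
  clear (0,1): R0 −= (1)R1 → (1, 0, 4)
pivot(2,2)=4: scale R2 → (0, 0, 1)
  clear (0,2): R0 −= (4)R2 → (1, 0, 0)
  clear (1,2): R1 −= (4)R2 → (0, 1, 0)

rank = 3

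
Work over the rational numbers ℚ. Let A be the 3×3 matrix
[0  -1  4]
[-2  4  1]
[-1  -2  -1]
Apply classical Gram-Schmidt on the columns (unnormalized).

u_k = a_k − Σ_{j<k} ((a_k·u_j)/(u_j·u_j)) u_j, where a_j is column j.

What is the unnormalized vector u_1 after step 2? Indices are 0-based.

Step 1: u_0 = a_0 = (0, -2, -1).
Step 2: u_1 = a_1 − (-6/5)·u_0 = (-1, 8/5, -16/5).

u_1 = (-1, 8/5, -16/5)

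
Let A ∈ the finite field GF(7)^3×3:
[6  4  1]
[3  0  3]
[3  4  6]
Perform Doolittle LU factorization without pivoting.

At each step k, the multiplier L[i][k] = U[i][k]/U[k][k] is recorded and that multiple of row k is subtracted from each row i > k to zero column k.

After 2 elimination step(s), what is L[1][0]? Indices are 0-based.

k=0: U[0][0]=6
  eliminate (1,0): mult=4, new row 1: (0, 5, 6); set L[1][0]=4
  eliminate (2,0): mult=4, new row 2: (0, 2, 2); set L[2][0]=4
k=1: U[1][1]=5
  eliminate (2,1): mult=6, new row 2: (0, 0, 1); set L[2][1]=6

L[1][0] = 4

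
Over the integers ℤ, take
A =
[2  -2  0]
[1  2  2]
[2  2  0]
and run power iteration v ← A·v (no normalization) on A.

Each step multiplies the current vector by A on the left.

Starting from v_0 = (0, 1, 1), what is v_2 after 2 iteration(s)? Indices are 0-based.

v_0 = (0, 1, 1).
v_1 = A·v_0 = (-2, 4, 2).
v_2 = A·v_1 = (-12, 10, 4).

v_2 = (-12, 10, 4)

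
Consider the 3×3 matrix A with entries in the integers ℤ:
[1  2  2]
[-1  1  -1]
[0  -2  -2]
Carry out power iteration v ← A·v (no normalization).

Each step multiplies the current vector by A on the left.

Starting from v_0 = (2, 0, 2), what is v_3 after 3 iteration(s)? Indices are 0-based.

v_0 = (2, 0, 2).
v_1 = A·v_0 = (6, -4, -4).
v_2 = A·v_1 = (-10, -6, 16).
v_3 = A·v_2 = (10, -12, -20).

v_3 = (10, -12, -20)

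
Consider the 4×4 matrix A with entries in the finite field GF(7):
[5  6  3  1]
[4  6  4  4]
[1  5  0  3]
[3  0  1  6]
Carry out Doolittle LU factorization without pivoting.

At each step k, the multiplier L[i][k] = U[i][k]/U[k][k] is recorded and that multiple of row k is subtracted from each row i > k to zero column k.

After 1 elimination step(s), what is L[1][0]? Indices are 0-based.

L[1][0] = 5

Step 1: pivot at (0,0) is 5.
  row1 ← row1 − (5)·row0  ⇒  L[1][0]=5, U row1=(0, 4, 3, 6)
  row2 ← row2 − (3)·row0  ⇒  L[2][0]=3, U row2=(0, 1, 5, 0)
  row3 ← row3 − (2)·row0  ⇒  L[3][0]=2, U row3=(0, 2, 2, 4)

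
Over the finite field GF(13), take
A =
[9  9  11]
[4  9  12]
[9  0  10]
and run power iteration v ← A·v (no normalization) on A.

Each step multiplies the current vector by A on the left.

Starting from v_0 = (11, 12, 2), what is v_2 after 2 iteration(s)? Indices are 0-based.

v_0 = (11, 12, 2).
v_1 = A·v_0 = (8, 7, 2).
v_2 = A·v_1 = (1, 2, 1).

v_2 = (1, 2, 1)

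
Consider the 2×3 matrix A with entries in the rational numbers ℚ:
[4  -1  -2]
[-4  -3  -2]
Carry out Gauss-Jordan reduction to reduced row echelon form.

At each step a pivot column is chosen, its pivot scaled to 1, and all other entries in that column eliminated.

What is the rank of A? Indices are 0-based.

step 1: normalize row 0 (÷4) = (1, -1/4, -1/2)
  row 1: subtract -4×row0 = (0, -4, -4)
step 2: normalize row 1 (÷-4) = (0, 1, 1)
  row 0: subtract -1/4×row1 = (1, 0, -1/4)

rank = 2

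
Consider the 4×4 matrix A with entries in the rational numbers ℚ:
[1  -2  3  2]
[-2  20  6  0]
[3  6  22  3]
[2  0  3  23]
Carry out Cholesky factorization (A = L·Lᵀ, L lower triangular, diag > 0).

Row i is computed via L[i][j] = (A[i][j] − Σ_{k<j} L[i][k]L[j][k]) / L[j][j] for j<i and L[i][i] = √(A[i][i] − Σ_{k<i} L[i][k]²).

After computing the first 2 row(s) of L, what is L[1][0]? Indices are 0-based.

L[1][0] = -2

Step 1: L[0][0] = √(1) = 1.
  L[1][0] = (-2) / L[0][0] = -2.
Step 2: L[1][1] = √(16) = 4.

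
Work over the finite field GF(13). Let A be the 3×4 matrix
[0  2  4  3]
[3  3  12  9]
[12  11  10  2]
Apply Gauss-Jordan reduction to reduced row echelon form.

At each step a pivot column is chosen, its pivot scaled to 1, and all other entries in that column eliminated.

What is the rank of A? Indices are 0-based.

step 1: exchange rows 0,1
step 1: normalize row 0 (÷3) = (1, 1, 4, 3)
  row 2: subtract 12×row0 = (0, 12, 1, 5)
step 2: normalize row 1 (÷2) = (0, 1, 2, 8)
  row 0: subtract 1×row1 = (1, 0, 2, 8)
  row 2: subtract 12×row1 = (0, 0, 3, 0)
step 3: normalize row 2 (÷3) = (0, 0, 1, 0)
  row 0: subtract 2×row2 = (1, 0, 0, 8)
  row 1: subtract 2×row2 = (0, 1, 0, 8)

rank = 3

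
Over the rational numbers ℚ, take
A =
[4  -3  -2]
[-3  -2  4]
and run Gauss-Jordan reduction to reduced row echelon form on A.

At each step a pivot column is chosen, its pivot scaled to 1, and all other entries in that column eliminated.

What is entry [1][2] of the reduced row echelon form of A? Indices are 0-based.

M[1][2] = -10/17

[1] R0 /= 4  ⇒  (1, -3/4, -1/2)
     R1 -= -3·R0  ⇒  (0, -17/4, 5/2)
[2] R1 /= -17/4  ⇒  (0, 1, -10/17)
     R0 -= -3/4·R1  ⇒  (1, 0, -16/17)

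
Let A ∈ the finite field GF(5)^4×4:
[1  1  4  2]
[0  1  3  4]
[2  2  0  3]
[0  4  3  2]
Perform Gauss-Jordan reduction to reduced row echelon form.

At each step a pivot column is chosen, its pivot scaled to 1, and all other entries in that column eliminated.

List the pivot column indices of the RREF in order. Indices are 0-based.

pivot(0,0)=1: scale R0 → (1, 1, 4, 2)
  clear (2,0): R2 −= (2)R0 → (0, 0, 2, 4)
pivot(1,1)=1: scale R1 → (0, 1, 3, 4)
  clear (0,1): R0 −= (1)R1 → (1, 0, 1, 3)
  clear (3,1): R3 −= (4)R1 → (0, 0, 1, 1)
pivot(2,2)=2: scale R2 → (0, 0, 1, 2)
  clear (0,2): R0 −= (1)R2 → (1, 0, 0, 1)
  clear (1,2): R1 −= (3)R2 → (0, 1, 0, 3)
  clear (3,2): R3 −= (1)R2 → (0, 0, 0, 4)
pivot(3,3)=4: scale R3 → (0, 0, 0, 1)
  clear (0,3): R0 −= (1)R3 → (1, 0, 0, 0)
  clear (1,3): R1 −= (3)R3 → (0, 1, 0, 0)
  clear (2,3): R2 −= (2)R3 → (0, 0, 1, 0)

pivot columns: 0, 1, 2, 3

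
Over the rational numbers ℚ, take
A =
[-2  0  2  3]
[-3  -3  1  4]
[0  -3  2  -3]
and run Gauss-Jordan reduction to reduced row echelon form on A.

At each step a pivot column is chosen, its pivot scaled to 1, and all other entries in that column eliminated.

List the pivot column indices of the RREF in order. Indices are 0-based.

pivot columns: 0, 1, 2

[1] R0 /= -2  ⇒  (1, 0, -1, -3/2)
     R1 -= -3·R0  ⇒  (0, -3, -2, -1/2)
[2] R1 /= -3  ⇒  (0, 1, 2/3, 1/6)
     R2 -= -3·R1  ⇒  (0, 0, 4, -5/2)
[3] R2 /= 4  ⇒  (0, 0, 1, -5/8)
     R0 -= -1·R2  ⇒  (1, 0, 0, -17/8)
     R1 -= 2/3·R2  ⇒  (0, 1, 0, 7/12)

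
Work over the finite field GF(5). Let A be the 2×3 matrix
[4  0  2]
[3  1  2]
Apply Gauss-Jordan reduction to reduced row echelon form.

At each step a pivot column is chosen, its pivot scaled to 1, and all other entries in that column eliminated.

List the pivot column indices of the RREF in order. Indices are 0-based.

pivot columns: 0, 1

[1] R0 /= 4  ⇒  (1, 0, 3)
     R1 -= 3·R0  ⇒  (0, 1, 3)
[2] R1 /= 1  ⇒  (0, 1, 3)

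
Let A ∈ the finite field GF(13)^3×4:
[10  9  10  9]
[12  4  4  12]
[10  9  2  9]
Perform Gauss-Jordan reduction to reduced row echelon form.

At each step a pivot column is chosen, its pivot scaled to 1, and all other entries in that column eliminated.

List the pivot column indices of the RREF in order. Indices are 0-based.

[1] R0 /= 10  ⇒  (1, 10, 1, 10)
     R1 -= 12·R0  ⇒  (0, 1, 5, 9)
     R2 -= 10·R0  ⇒  (0, 0, 5, 0)
[2] R1 /= 1  ⇒  (0, 1, 5, 9)
     R0 -= 10·R1  ⇒  (1, 0, 3, 11)
[3] R2 /= 5  ⇒  (0, 0, 1, 0)
     R0 -= 3·R2  ⇒  (1, 0, 0, 11)
     R1 -= 5·R2  ⇒  (0, 1, 0, 9)

pivot columns: 0, 1, 2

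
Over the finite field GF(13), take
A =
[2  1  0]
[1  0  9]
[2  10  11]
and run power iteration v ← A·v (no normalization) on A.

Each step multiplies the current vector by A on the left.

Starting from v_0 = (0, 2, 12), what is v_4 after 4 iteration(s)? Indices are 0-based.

v_0 = (0, 2, 12).
v_1 = A·v_0 = (2, 4, 9).
v_2 = A·v_1 = (8, 5, 0).
v_3 = A·v_2 = (8, 8, 1).
v_4 = A·v_3 = (11, 4, 3).

v_4 = (11, 4, 3)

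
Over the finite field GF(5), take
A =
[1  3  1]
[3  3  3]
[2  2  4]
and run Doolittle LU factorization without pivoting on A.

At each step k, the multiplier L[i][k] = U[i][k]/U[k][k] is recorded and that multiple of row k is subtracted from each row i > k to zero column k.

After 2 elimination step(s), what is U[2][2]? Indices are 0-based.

[col 0] pivot 1
  R1 -= 3*R0 → (0, 4, 0)  (L[1][0] := 3)
  R2 -= 2*R0 → (0, 1, 2)  (L[2][0] := 2)
[col 1] pivot 4
  R2 -= 4*R1 → (0, 0, 2)  (L[2][1] := 4)

U[2][2] = 2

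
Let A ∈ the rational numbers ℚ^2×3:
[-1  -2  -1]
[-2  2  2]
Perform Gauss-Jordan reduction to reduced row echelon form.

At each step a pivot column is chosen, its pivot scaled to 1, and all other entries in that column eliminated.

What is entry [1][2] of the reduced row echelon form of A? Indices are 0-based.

[1] R0 /= -1  ⇒  (1, 2, 1)
     R1 -= -2·R0  ⇒  (0, 6, 4)
[2] R1 /= 6  ⇒  (0, 1, 2/3)
     R0 -= 2·R1  ⇒  (1, 0, -1/3)

M[1][2] = 2/3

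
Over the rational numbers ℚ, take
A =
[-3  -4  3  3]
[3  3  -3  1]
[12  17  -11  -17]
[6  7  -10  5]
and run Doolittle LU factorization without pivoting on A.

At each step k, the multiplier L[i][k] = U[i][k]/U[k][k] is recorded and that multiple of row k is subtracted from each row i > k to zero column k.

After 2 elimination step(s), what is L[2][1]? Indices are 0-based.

L[2][1] = -1

Step 1: pivot at (0,0) is -3.
  row1 ← row1 − (-1)·row0  ⇒  L[1][0]=-1, U row1=(0, -1, 0, 4)
  row2 ← row2 − (-4)·row0  ⇒  L[2][0]=-4, U row2=(0, 1, 1, -5)
  row3 ← row3 − (-2)·row0  ⇒  L[3][0]=-2, U row3=(0, -1, -4, 11)
Step 2: pivot at (1,1) is -1.
  row2 ← row2 − (-1)·row1  ⇒  L[2][1]=-1, U row2=(0, 0, 1, -1)
  row3 ← row3 − (1)·row1  ⇒  L[3][1]=1, U row3=(0, 0, -4, 7)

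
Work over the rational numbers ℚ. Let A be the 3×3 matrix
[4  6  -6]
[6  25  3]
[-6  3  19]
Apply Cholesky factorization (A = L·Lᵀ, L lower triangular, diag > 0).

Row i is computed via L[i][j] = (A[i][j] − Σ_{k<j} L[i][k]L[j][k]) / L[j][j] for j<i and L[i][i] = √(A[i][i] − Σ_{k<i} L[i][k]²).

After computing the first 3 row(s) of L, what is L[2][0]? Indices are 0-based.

Step 1: L[0][0] = √(4) = 2.
  L[1][0] = (6) / L[0][0] = 3.
Step 2: L[1][1] = √(16) = 4.
  L[2][0] = (-6) / L[0][0] = -3.
  L[2][1] = (12) / L[1][1] = 3.
Step 3: L[2][2] = √(1) = 1.

L[2][0] = -3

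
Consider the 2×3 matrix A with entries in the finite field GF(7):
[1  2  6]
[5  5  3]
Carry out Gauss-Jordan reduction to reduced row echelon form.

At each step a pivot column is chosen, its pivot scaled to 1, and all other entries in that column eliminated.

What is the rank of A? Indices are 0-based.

step 1: normalize row 0 (÷1) = (1, 2, 6)
  row 1: subtract 5×row0 = (0, 2, 1)
step 2: normalize row 1 (÷2) = (0, 1, 4)
  row 0: subtract 2×row1 = (1, 0, 5)

rank = 2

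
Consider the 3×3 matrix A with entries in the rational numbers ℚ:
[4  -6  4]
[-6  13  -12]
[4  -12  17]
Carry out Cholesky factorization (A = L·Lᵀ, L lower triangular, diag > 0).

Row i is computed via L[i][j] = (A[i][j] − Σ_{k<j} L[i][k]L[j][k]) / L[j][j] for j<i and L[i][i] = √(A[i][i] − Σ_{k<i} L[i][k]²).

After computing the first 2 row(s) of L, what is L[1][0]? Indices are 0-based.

Step 1: L[0][0] = √(4) = 2.
  L[1][0] = (-6) / L[0][0] = -3.
Step 2: L[1][1] = √(4) = 2.

L[1][0] = -3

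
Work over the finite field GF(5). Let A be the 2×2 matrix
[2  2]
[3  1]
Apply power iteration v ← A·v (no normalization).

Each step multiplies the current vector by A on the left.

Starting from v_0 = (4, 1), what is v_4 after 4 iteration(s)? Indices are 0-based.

v_4 = (3, 0)

v_0 = (4, 1).
v_1 = A·v_0 = (0, 3).
v_2 = A·v_1 = (1, 3).
v_3 = A·v_2 = (3, 1).
v_4 = A·v_3 = (3, 0).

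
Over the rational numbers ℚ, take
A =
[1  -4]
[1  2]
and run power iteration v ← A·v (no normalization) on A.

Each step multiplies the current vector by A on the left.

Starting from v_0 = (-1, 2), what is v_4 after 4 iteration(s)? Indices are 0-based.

v_0 = (-1, 2).
v_1 = A·v_0 = (-9, 3).
v_2 = A·v_1 = (-21, -3).
v_3 = A·v_2 = (-9, -27).
v_4 = A·v_3 = (99, -63).

v_4 = (99, -63)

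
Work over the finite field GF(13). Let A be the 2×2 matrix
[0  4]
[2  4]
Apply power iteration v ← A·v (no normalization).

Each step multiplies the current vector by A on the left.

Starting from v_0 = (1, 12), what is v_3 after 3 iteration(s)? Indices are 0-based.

v_3 = (1, 11)

v_0 = (1, 12).
v_1 = A·v_0 = (9, 11).
v_2 = A·v_1 = (5, 10).
v_3 = A·v_2 = (1, 11).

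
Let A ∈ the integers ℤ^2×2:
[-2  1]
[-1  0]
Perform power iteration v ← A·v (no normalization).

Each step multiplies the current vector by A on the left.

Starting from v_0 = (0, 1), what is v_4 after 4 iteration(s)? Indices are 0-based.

v_0 = (0, 1).
v_1 = A·v_0 = (1, 0).
v_2 = A·v_1 = (-2, -1).
v_3 = A·v_2 = (3, 2).
v_4 = A·v_3 = (-4, -3).

v_4 = (-4, -3)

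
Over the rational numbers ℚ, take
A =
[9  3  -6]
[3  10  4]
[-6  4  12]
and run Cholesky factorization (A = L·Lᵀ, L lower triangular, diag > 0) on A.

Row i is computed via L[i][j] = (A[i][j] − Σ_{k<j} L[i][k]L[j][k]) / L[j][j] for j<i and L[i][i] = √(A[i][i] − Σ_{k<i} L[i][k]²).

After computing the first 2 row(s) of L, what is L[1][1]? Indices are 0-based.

L[1][1] = 3

Step 1: L[0][0] = √(9) = 3.
  L[1][0] = (3) / L[0][0] = 1.
Step 2: L[1][1] = √(9) = 3.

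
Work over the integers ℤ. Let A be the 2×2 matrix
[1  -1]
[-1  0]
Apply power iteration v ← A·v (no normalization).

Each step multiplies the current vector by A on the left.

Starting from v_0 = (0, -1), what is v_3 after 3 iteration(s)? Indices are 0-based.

v_0 = (0, -1).
v_1 = A·v_0 = (1, 0).
v_2 = A·v_1 = (1, -1).
v_3 = A·v_2 = (2, -1).

v_3 = (2, -1)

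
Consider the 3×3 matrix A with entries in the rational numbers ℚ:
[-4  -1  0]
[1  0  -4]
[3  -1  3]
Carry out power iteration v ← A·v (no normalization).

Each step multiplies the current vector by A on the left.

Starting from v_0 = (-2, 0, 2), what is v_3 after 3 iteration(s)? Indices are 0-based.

v_3 = (80, -158, 28)

v_0 = (-2, 0, 2).
v_1 = A·v_0 = (8, -10, 0).
v_2 = A·v_1 = (-22, 8, 34).
v_3 = A·v_2 = (80, -158, 28).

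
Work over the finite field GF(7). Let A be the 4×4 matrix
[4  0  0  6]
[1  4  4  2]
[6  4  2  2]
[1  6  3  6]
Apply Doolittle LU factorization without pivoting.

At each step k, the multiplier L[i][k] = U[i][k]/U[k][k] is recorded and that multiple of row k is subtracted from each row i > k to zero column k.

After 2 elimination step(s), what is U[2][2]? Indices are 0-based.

U[2][2] = 5

[col 0] pivot 4
  R1 -= 2*R0 → (0, 4, 4, 4)  (L[1][0] := 2)
  R2 -= 5*R0 → (0, 4, 2, 0)  (L[2][0] := 5)
  R3 -= 2*R0 → (0, 6, 3, 1)  (L[3][0] := 2)
[col 1] pivot 4
  R2 -= 1*R1 → (0, 0, 5, 3)  (L[2][1] := 1)
  R3 -= 5*R1 → (0, 0, 4, 2)  (L[3][1] := 5)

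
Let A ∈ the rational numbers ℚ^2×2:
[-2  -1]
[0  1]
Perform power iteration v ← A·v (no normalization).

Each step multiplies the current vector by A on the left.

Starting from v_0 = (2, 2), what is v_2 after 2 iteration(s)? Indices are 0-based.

v_2 = (10, 2)

v_0 = (2, 2).
v_1 = A·v_0 = (-6, 2).
v_2 = A·v_1 = (10, 2).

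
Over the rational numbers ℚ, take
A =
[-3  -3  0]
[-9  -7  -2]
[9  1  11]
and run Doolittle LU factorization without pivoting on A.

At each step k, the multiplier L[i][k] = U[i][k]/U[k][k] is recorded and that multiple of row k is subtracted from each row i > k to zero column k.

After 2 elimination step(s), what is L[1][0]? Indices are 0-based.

[col 0] pivot -3
  R1 -= 3*R0 → (0, 2, -2)  (L[1][0] := 3)
  R2 -= -3*R0 → (0, -8, 11)  (L[2][0] := -3)
[col 1] pivot 2
  R2 -= -4*R1 → (0, 0, 3)  (L[2][1] := -4)

L[1][0] = 3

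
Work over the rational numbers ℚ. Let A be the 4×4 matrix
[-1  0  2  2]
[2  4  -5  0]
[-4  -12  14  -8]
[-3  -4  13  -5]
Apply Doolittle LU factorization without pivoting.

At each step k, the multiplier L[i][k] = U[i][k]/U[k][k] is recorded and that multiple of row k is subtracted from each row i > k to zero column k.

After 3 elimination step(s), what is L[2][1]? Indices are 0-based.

L[2][1] = -3

Step 1: pivot at (0,0) is -1.
  row1 ← row1 − (-2)·row0  ⇒  L[1][0]=-2, U row1=(0, 4, -1, 4)
  row2 ← row2 − (4)·row0  ⇒  L[2][0]=4, U row2=(0, -12, 6, -16)
  row3 ← row3 − (3)·row0  ⇒  L[3][0]=3, U row3=(0, -4, 7, -11)
Step 2: pivot at (1,1) is 4.
  row2 ← row2 − (-3)·row1  ⇒  L[2][1]=-3, U row2=(0, 0, 3, -4)
  row3 ← row3 − (-1)·row1  ⇒  L[3][1]=-1, U row3=(0, 0, 6, -7)
Step 3: pivot at (2,2) is 3.
  row3 ← row3 − (2)·row2  ⇒  L[3][2]=2, U row3=(0, 0, 0, 1)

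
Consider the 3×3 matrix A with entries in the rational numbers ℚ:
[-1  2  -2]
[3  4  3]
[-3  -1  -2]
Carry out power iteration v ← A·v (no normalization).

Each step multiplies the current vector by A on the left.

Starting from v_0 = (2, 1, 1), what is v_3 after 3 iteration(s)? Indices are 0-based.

v_3 = (-30, 247, -179)

v_0 = (2, 1, 1).
v_1 = A·v_0 = (-2, 13, -9).
v_2 = A·v_1 = (46, 19, 11).
v_3 = A·v_2 = (-30, 247, -179).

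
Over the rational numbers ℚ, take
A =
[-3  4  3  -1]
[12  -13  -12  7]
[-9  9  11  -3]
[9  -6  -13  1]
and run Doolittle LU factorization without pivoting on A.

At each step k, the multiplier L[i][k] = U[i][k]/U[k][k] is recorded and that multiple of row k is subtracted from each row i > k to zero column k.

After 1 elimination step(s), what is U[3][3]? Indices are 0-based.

U[3][3] = -2

Step 1: pivot at (0,0) is -3.
  row1 ← row1 − (-4)·row0  ⇒  L[1][0]=-4, U row1=(0, 3, 0, 3)
  row2 ← row2 − (3)·row0  ⇒  L[2][0]=3, U row2=(0, -3, 2, 0)
  row3 ← row3 − (-3)·row0  ⇒  L[3][0]=-3, U row3=(0, 6, -4, -2)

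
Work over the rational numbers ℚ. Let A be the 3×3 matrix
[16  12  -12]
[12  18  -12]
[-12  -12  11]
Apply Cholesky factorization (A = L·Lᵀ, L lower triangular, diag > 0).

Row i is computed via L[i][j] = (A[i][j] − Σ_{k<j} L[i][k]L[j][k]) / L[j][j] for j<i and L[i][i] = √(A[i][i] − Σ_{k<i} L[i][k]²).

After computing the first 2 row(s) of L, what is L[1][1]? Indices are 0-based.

Step 1: L[0][0] = √(16) = 4.
  L[1][0] = (12) / L[0][0] = 3.
Step 2: L[1][1] = √(9) = 3.

L[1][1] = 3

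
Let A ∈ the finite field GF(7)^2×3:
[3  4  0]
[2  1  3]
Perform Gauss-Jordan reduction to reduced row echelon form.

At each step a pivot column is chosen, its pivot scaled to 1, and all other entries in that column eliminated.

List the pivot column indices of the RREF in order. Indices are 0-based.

[1] R0 /= 3  ⇒  (1, 6, 0)
     R1 -= 2·R0  ⇒  (0, 3, 3)
[2] R1 /= 3  ⇒  (0, 1, 1)
     R0 -= 6·R1  ⇒  (1, 0, 1)

pivot columns: 0, 1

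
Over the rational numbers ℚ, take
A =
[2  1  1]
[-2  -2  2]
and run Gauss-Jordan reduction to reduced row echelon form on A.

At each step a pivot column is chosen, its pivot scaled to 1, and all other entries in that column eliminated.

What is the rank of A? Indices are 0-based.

[1] R0 /= 2  ⇒  (1, 1/2, 1/2)
     R1 -= -2·R0  ⇒  (0, -1, 3)
[2] R1 /= -1  ⇒  (0, 1, -3)
     R0 -= 1/2·R1  ⇒  (1, 0, 2)

rank = 2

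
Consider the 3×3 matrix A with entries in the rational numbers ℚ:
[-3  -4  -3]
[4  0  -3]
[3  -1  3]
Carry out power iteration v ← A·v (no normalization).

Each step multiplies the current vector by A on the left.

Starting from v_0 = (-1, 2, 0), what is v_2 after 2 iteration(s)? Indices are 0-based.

v_0 = (-1, 2, 0).
v_1 = A·v_0 = (-5, -4, -5).
v_2 = A·v_1 = (46, -5, -26).

v_2 = (46, -5, -26)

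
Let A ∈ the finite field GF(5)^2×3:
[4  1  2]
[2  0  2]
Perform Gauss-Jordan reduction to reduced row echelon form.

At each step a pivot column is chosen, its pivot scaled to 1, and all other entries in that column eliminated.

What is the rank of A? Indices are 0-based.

rank = 2

step 1: normalize row 0 (÷4) = (1, 4, 3)
  row 1: subtract 2×row0 = (0, 2, 1)
step 2: normalize row 1 (÷2) = (0, 1, 3)
  row 0: subtract 4×row1 = (1, 0, 1)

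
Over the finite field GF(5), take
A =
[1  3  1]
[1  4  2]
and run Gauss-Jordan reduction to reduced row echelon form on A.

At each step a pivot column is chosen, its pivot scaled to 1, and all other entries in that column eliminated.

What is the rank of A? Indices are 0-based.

rank = 2

pivot(0,0)=1: scale R0 → (1, 3, 1)
  clear (1,0): R1 −= (1)R0 → (0, 1, 1)
pivot(1,1)=1: scale R1 → (0, 1, 1)
  clear (0,1): R0 −= (3)R1 → (1, 0, 3)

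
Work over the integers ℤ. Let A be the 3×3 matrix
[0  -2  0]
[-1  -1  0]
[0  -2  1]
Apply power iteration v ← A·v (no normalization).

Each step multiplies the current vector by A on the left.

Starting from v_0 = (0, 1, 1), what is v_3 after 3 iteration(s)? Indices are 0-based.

v_3 = (-6, -5, -5)

v_0 = (0, 1, 1).
v_1 = A·v_0 = (-2, -1, -1).
v_2 = A·v_1 = (2, 3, 1).
v_3 = A·v_2 = (-6, -5, -5).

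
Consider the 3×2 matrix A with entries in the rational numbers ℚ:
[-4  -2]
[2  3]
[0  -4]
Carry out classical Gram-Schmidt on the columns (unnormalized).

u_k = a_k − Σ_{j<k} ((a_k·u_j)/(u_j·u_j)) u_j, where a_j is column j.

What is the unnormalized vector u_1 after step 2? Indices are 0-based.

u_1 = (4/5, 8/5, -4)

Step 1: u_0 = a_0 = (-4, 2, 0).
Step 2: u_1 = a_1 − (7/10)·u_0 = (4/5, 8/5, -4).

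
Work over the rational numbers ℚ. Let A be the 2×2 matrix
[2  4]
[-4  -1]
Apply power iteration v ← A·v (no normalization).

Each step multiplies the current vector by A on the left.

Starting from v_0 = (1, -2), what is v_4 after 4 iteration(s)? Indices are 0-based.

v_0 = (1, -2).
v_1 = A·v_0 = (-6, -2).
v_2 = A·v_1 = (-20, 26).
v_3 = A·v_2 = (64, 54).
v_4 = A·v_3 = (344, -310).

v_4 = (344, -310)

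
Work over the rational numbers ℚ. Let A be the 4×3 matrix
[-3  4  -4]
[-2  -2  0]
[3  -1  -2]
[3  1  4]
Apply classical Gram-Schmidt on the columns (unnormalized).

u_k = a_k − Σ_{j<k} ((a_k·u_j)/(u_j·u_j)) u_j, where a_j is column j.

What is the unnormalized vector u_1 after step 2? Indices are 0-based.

u_1 = (100/31, -78/31, -7/31, 55/31)

Step 1: u_0 = a_0 = (-3, -2, 3, 3).
Step 2: u_1 = a_1 − (-8/31)·u_0 = (100/31, -78/31, -7/31, 55/31).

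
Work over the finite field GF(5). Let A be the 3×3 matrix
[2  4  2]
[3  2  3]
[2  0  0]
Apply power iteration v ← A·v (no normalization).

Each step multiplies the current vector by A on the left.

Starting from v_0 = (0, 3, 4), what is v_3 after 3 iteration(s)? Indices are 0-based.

v_3 = (3, 3, 4)

v_0 = (0, 3, 4).
v_1 = A·v_0 = (0, 3, 0).
v_2 = A·v_1 = (2, 1, 0).
v_3 = A·v_2 = (3, 3, 4).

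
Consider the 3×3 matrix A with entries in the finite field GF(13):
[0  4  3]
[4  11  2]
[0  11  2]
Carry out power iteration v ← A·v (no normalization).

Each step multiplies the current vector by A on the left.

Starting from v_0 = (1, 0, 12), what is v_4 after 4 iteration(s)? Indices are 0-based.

v_4 = (5, 10, 10)

v_0 = (1, 0, 12).
v_1 = A·v_0 = (10, 2, 11).
v_2 = A·v_1 = (2, 6, 5).
v_3 = A·v_2 = (0, 6, 11).
v_4 = A·v_3 = (5, 10, 10).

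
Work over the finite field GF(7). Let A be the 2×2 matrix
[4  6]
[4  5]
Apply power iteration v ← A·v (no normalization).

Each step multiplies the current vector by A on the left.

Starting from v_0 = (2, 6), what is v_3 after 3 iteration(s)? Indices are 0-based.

v_3 = (4, 2)

v_0 = (2, 6).
v_1 = A·v_0 = (2, 3).
v_2 = A·v_1 = (5, 2).
v_3 = A·v_2 = (4, 2).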